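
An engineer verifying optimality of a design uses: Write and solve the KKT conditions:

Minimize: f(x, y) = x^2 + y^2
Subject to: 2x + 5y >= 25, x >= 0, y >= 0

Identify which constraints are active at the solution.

KKT conditions for min x^2 + y^2 s.t. 2x + 5y >= 25, x >= 0, y >= 0:
Stationarity: 2x = mu*2 + mu_x, 2y = mu*5 + mu_y, with mu, mu_x, mu_y >= 0
Complementary slackness: mu*(2x + 5y - 25) = 0, mu_x*x = 0, mu_y*y = 0
(0, 0) is infeasible (2*0 + 5*0 < 25), so if mu = 0 stationarity would force x = mu_x/2 >= 0, y = mu_y/2 >= 0 with mu_x*x = mu_y*y = 0, i.e. x = y = 0: contradiction. Hence mu > 0 and 2x + 5y = 25 is active.
Try x > 0, y > 0 (so mu_x = mu_y = 0): x = 2*mu/2, y = 5*mu/2
Substitute: 2*(2*mu/2) + 5*(5*mu/2) = 25
  mu*29/2 = 25 => mu = 50/29
x* = 50/29 > 0, y* = 125/29 > 0, consistent with mu_x = mu_y = 0.
f is convex and the constraints are linear, so this KKT point is the global minimum.
f* = 625/29
Active constraints: 2x + 5y >= 25 (holds with equality, mu = 50/29 > 0); x >= 0 and y >= 0 are inactive (mu_x = mu_y = 0).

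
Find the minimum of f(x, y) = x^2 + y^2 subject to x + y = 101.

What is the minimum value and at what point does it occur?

Substitute y = 101 - x into f(x,y) = x^2 + y^2:
g(x) = x^2 + (101 - x)^2 = 2x^2 - 202x + 10201
g'(x) = 4x - 202 = 0  =>  x = 101/2
y = 101 - 101/2 = 101/2
Minimum value = (101/2)^2 + (101/2)^2 = 10201/2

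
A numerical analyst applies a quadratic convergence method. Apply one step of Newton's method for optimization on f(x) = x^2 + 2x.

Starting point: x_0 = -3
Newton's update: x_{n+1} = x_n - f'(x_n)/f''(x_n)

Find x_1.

f(x) = x^2 + 2x
f'(x) = 2x + (2), f''(x) = 2
Newton step: x_1 = x_0 - f'(x_0)/f''(x_0)
f'(-3) = -4
x_1 = -3 - -4/2 = -1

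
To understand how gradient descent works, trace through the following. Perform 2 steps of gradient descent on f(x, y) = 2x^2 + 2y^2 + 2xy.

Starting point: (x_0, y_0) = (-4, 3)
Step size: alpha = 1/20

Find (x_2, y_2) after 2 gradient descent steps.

f(x,y) = 2x^2 + 2y^2 + 2xy
grad_x = 4x + 2y, grad_y = 4y + 2x
Step 1: grad = (-10, 4), (-7/2, 14/5)
Step 2: grad = (-42/5, 21/5), (-77/25, 259/100)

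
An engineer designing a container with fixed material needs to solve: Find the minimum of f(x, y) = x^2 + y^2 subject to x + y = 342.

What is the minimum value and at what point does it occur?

Substitute y = 342 - x into f(x,y) = x^2 + y^2:
g(x) = x^2 + (342 - x)^2 = 2x^2 - 684x + 116964
g'(x) = 4x - 684 = 0  =>  x = 171
y = 342 - 171 = 171
Minimum value = 171^2 + 171^2 = 58482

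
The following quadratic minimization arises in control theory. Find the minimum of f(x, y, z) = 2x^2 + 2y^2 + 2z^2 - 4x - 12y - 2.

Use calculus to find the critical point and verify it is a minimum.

f(x,y,z) = 2x^2 + 2y^2 + 2z^2 - 4x - 12y - 2
df/dx = 4x + (-4) = 0 => x = 1
df/dy = 4y + (-12) = 0 => y = 3
df/dz = 4z + (0) = 0 => z = 0
f(1,3,0) = 2*(1)^2 + 2*(3)^2 + 2*(0)^2 + -4*(1) + -12*(3) + -2 = -22
Hessian is diagonal with entries 4, 4, 4 > 0, confirmed minimum.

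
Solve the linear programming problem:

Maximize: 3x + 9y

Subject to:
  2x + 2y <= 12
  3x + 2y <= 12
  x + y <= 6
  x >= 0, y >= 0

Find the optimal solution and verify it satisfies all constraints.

Feasible vertices: (0, 0), (0, 6), (4, 0)
Objective 3x + 9y at each vertex:
  (0, 0): 0
  (0, 6): 54
  (4, 0): 12
Maximum is 54 at (0, 6).
Verify constraints at (x, y) = (0, 6):
  2*0 + 2*6 = 12 <= 12 (active)
  3*0 + 2*6 = 12 <= 12 (active)
  1*0 + 1*6 = 6 <= 6 (active)
  x = 0 >= 0, y = 6 >= 0. All constraints satisfied.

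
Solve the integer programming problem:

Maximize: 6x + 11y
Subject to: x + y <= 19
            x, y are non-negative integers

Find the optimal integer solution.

Objective: 6x + 11y, constraint: x + y <= 19
Coefficient of y is 11 > coefficient of x is 6, so allocate the entire budget to y.
Optimal: x = 0, y = 19, value = 209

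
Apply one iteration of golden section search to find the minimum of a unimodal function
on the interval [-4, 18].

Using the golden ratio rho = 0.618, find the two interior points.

Golden section search on [-4, 18].
Golden ratio rho = 0.618 (approx).
Interior points:
  x_1 = -4 + (1-0.618)*22 = 4.4040
  x_2 = -4 + 0.618*22 = 9.5960
Compare f(x_1) and f(x_2) to determine which subinterval to keep.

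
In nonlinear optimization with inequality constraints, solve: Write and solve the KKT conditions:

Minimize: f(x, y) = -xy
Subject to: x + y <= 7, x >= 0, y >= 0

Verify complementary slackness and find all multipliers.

Problem: min -xy s.t. x + y <= 7 (multiplier lambda), x >= 0 (mu_x), y >= 0 (mu_y)
KKT stationarity: -y + lambda - mu_x = 0, -x + lambda - mu_y = 0, with lambda, mu_x, mu_y >= 0
Complementary slackness: lambda*(x + y - 7) = 0, mu_x*x = 0, mu_y*y = 0
If lambda = 0: y = -mu_x <= 0 and x = -mu_y <= 0 force x = y = 0 with f = 0; but x = y = 7/2 is feasible with f = -49/4 < 0, so this is not the minimum. Hence lambda > 0 and x + y = 7.
Try x > 0, y > 0 (so mu_x = mu_y = 0): y = lambda, x = lambda => x = y = lambda
x + y = 7 => 2*lambda = 7 => lambda = 7/2
x* = y* = 7/2 > 0, consistent with mu_x = mu_y = 0.
(Any feasible point with x = 0 or y = 0 has f = 0 > -49/4, so the minimum is not on those boundaries.)
min(-xy) = -49/4 (i.e. max xy = 49/4)
Multipliers: lambda = 7/2, mu_x = 0, mu_y = 0
Complementary slackness: lambda*(x + y - 7) = 7/2*(7/2 + 7/2 - 7) = 0, mu_x*x = 0*7/2 = 0, mu_y*y = 0*7/2 = 0. Satisfied.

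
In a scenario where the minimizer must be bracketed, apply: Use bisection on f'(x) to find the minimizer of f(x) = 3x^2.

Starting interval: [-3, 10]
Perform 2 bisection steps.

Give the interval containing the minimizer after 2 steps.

Finding critical point of f(x) = 3x^2 using bisection on f'(x) = 6x + 0.
f'(x) = 0 when x = 0.
Starting interval: [-3, 10]
Step 1: mid = 7/2, f'(mid) = 21, new interval = [-3, 7/2]
Step 2: mid = 1/4, f'(mid) = 3/2, new interval = [-3, 1/4]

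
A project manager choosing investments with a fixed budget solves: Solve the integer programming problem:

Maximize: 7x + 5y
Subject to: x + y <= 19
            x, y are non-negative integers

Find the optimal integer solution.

Objective: 7x + 5y, constraint: x + y <= 19
Coefficient of x is 7 >= coefficient of y is 5, so allocate the entire budget to x.
Optimal: x = 19, y = 0, value = 133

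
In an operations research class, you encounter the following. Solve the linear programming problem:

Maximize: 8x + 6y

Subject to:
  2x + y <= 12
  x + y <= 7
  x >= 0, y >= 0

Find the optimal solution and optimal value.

Feasible vertices: (0, 0), (0, 7), (5, 2), (6, 0)
Objective 8x + 6y at each:
  (0, 0): 0
  (0, 7): 42
  (5, 2): 52
  (6, 0): 48
Maximum is 52 at (5, 2).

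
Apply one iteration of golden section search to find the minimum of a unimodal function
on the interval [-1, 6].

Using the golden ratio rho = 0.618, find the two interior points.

Golden section search on [-1, 6].
Golden ratio rho = 0.618 (approx).
Interior points:
  x_1 = -1 + (1-0.618)*7 = 1.6740
  x_2 = -1 + 0.618*7 = 3.3260
Compare f(x_1) and f(x_2) to determine which subinterval to keep.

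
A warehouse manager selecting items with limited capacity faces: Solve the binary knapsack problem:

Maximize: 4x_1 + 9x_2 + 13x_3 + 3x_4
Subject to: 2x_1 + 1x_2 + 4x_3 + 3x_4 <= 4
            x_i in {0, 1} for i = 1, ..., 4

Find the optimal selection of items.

Items: item 1 (v=4, w=2), item 2 (v=9, w=1), item 3 (v=13, w=4), item 4 (v=3, w=3)
Capacity: 4
Checking all 16 subsets (w = total weight, v = total value):
  {}: w = 0, v = 0
  {1}: w = 2, v = 4
  {2}: w = 1, v = 9
  {3}: w = 4, v = 13
  {4}: w = 3, v = 3
  {1, 2}: w = 3, v = 13
  {1, 3}: w = 6 > 4, infeasible
  {1, 4}: w = 5 > 4, infeasible
  {2, 3}: w = 5 > 4, infeasible
  {2, 4}: w = 4, v = 12
  {3, 4}: w = 7 > 4, infeasible
  {1, 2, 3}: w = 7 > 4, infeasible
  {1, 2, 4}: w = 6 > 4, infeasible
  {1, 3, 4}: w = 9 > 4, infeasible
  {2, 3, 4}: w = 8 > 4, infeasible
  {1, 2, 3, 4}: w = 10 > 4, infeasible
Best feasible subset: items [3]
(The same value 13 is also attained by {1, 2}.)
Total weight: 4 <= 4, total value: 13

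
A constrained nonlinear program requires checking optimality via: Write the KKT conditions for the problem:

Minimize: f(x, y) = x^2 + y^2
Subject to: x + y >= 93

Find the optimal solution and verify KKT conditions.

KKT conditions for min x^2 + y^2 s.t. x + y >= 93:
Stationarity: 2x = mu, 2y = mu
So x = y = mu/2.
Complementary slackness: mu*(x + y - 93) = 0
Primal feasibility: x + y >= 93; dual feasibility: mu >= 0
If mu = 0 then x = y = 0, but 0 + 0 < 93 is infeasible, so the constraint is active.
Constraint active: x + y = 2*(mu/2) = 93 => mu = 93
x = y = 93/2, f = 8649/2
Verify: stationarity 2*(93/2) = 93 = mu; primal 93/2 + 93/2 = 93 >= 93; dual mu = 93 >= 0; complementary slackness 93*(93 - 93) = 0. All KKT conditions hold.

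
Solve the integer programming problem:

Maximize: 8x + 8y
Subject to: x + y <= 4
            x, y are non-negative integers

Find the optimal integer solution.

Objective: 8x + 8y, constraint: x + y <= 4
Coefficient of x is 8 >= coefficient of y is 8, so allocate the entire budget to x.
Optimal: x = 4, y = 0, value = 32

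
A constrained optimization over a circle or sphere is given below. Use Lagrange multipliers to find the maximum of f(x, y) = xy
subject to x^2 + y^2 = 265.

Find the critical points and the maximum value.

Lagrange conditions: y = 2*lambda*x and x = 2*lambda*y
If x = 0 then y = 0, violating the constraint, so x, y != 0.
Dividing: y/x = x/y => x^2 = y^2 => y = x or y = -x
Constraint: 2x^2 = 265 => x^2 = 265/2 => x = +/-sqrt(265/2)
Critical points: (sqrt(265/2), sqrt(265/2)), (-sqrt(265/2), -sqrt(265/2)), (sqrt(265/2), -sqrt(265/2)), (-sqrt(265/2), sqrt(265/2))
  y = x:  xy = x^2 = 265/2  at (sqrt(265/2), sqrt(265/2)) and (-sqrt(265/2), -sqrt(265/2))
  y = -x: xy = -x^2 = -265/2 at (sqrt(265/2), -sqrt(265/2)) and (-sqrt(265/2), sqrt(265/2))
Maximum xy = 265/2 at (sqrt(265/2), sqrt(265/2)) and (-sqrt(265/2), -sqrt(265/2))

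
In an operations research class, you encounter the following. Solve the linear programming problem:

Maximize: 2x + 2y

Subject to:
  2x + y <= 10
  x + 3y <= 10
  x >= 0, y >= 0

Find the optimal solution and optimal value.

Feasible vertices: (0, 0), (0, 10/3), (4, 2), (5, 0)
Objective 2x + 2y at each:
  (0, 0): 0
  (0, 10/3): 20/3
  (4, 2): 12
  (5, 0): 10
Maximum is 12 at (4, 2).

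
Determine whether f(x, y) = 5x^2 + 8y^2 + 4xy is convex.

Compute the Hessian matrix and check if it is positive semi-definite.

f(x,y) = 5x^2 + 8y^2 + 4xy
Hessian H = [[10, 4], [4, 16]]
trace(H) = 26, det(H) = 144
Eigenvalues: (26 +/- sqrt(100)) / 2 = 18, 8
Since both eigenvalues > 0, f is convex.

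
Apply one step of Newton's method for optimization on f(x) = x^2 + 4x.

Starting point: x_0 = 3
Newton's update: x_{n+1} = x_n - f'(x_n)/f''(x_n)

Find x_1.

f(x) = x^2 + 4x
f'(x) = 2x + (4), f''(x) = 2
Newton step: x_1 = x_0 - f'(x_0)/f''(x_0)
f'(3) = 10
x_1 = 3 - 10/2 = -2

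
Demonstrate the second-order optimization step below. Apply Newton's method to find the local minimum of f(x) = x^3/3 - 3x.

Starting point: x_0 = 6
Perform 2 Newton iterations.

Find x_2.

f(x) = x^3/3 - 3x
f'(x) = x^2 - 3, f''(x) = 2x
Newton update: x_{n+1} = x_n - (x_n^2 - 3)/(2*x_n)
Step 1: x_0 = 6, f'=33, f''=12, x_1 = 13/4
Step 2: x_1 = 13/4, f'=121/16, f''=13/2, x_2 = 217/104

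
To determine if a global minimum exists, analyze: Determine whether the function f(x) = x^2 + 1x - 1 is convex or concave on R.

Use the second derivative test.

f(x) = x^2 + 1x - 1
f'(x) = 2x + 1
f''(x) = 2
Since f''(x) = 2 > 0 for all x, f is convex on R.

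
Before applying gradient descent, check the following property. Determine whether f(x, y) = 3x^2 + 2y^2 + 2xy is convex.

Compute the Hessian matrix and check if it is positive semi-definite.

f(x,y) = 3x^2 + 2y^2 + 2xy
Hessian H = [[6, 2], [2, 4]]
trace(H) = 10, det(H) = 20
Eigenvalues: (10 +/- sqrt(20)) / 2 = 7.236, 2.764
Since both eigenvalues > 0, f is convex.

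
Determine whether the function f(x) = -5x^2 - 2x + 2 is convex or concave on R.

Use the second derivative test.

f(x) = -5x^2 - 2x + 2
f'(x) = -10x - 2
f''(x) = -10
Since f''(x) = -10 < 0 for all x, f is concave on R.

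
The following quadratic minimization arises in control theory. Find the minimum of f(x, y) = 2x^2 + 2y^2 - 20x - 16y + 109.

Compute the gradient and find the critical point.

f(x,y) = 2x^2 + 2y^2 - 20x - 16y + 109
df/dx = 4x + (-20) = 0  =>  x = 5
df/dy = 4y + (-16) = 0  =>  y = 4
f(5, 4) = 2*(5)^2 + 2*(4)^2 + -20*(5) + -16*(4) + 109 = 27
Hessian is diagonal with entries 4, 4 > 0, so this is a minimum.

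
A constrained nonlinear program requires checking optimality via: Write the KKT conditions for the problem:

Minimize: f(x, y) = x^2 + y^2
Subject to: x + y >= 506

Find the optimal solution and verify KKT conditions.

KKT conditions for min x^2 + y^2 s.t. x + y >= 506:
Stationarity: 2x = mu, 2y = mu
So x = y = mu/2.
Complementary slackness: mu*(x + y - 506) = 0
Primal feasibility: x + y >= 506; dual feasibility: mu >= 0
If mu = 0 then x = y = 0, but 0 + 0 < 506 is infeasible, so the constraint is active.
Constraint active: x + y = 2*(mu/2) = 506 => mu = 506
x = y = 253, f = 128018
Verify: stationarity 2*253 = 506 = mu; primal 253 + 253 = 506 >= 506; dual mu = 506 >= 0; complementary slackness 506*(506 - 506) = 0. All KKT conditions hold.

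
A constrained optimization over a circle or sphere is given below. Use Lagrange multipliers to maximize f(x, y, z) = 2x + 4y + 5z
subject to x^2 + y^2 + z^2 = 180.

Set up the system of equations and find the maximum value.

Lagrange conditions: 2 = 2*lambda*x, 4 = 2*lambda*y, 5 = 2*lambda*z
So x:2 = y:4 = z:5, i.e. x = 2t, y = 4t, z = 5t
Constraint: t^2*(2^2 + 4^2 + 5^2) = 180
  t^2 * 45 = 180  =>  t = sqrt(4)
Maximum = 2*2t + 4*4t + 5*5t = 45*sqrt(4) = 90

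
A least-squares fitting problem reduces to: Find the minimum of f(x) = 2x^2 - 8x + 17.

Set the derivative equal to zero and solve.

f(x) = 2x^2 - 8x + 17
f'(x) = 4x + (-8) = 0
x = 8/4 = 2
f(2) = 9
Since f''(x) = 4 > 0, this is a minimum.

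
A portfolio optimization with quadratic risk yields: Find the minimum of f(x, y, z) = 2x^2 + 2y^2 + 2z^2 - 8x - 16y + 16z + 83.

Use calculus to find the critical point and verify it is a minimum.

f(x,y,z) = 2x^2 + 2y^2 + 2z^2 - 8x - 16y + 16z + 83
df/dx = 4x + (-8) = 0 => x = 2
df/dy = 4y + (-16) = 0 => y = 4
df/dz = 4z + (16) = 0 => z = -4
f(2,4,-4) = 2*(2)^2 + 2*(4)^2 + 2*(-4)^2 + -8*(2) + -16*(4) + 16*(-4) + 83 = 11
Hessian is diagonal with entries 4, 4, 4 > 0, confirmed minimum.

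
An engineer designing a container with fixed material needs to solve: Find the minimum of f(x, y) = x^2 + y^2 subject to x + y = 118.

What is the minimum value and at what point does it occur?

Substitute y = 118 - x into f(x,y) = x^2 + y^2:
g(x) = x^2 + (118 - x)^2 = 2x^2 - 236x + 13924
g'(x) = 4x - 236 = 0  =>  x = 59
y = 118 - 59 = 59
Minimum value = 59^2 + 59^2 = 6962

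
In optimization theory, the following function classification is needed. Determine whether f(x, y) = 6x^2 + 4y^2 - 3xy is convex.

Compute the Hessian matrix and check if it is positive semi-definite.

f(x,y) = 6x^2 + 4y^2 - 3xy
Hessian H = [[12, -3], [-3, 8]]
trace(H) = 20, det(H) = 87
Eigenvalues: (20 +/- sqrt(52)) / 2 = 13.61, 6.394
Since both eigenvalues > 0, f is convex.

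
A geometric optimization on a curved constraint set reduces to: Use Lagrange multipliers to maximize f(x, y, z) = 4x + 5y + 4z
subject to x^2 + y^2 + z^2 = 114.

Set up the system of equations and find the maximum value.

Lagrange conditions: 4 = 2*lambda*x, 5 = 2*lambda*y, 4 = 2*lambda*z
So x:4 = y:5 = z:4, i.e. x = 4t, y = 5t, z = 4t
Constraint: t^2*(4^2 + 5^2 + 4^2) = 114
  t^2 * 57 = 114  =>  t = sqrt(2)
Maximum = 4*4t + 5*5t + 4*4t = 57*sqrt(2) = sqrt(6498)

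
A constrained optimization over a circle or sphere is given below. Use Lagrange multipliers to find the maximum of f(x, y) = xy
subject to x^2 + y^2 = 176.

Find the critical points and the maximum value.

Lagrange conditions: y = 2*lambda*x and x = 2*lambda*y
If x = 0 then y = 0, violating the constraint, so x, y != 0.
Dividing: y/x = x/y => x^2 = y^2 => y = x or y = -x
Constraint: 2x^2 = 176 => x^2 = 88 => x = +/-sqrt(88)
Critical points: (sqrt(88), sqrt(88)), (-sqrt(88), -sqrt(88)), (sqrt(88), -sqrt(88)), (-sqrt(88), sqrt(88))
  y = x:  xy = x^2 = 88  at (sqrt(88), sqrt(88)) and (-sqrt(88), -sqrt(88))
  y = -x: xy = -x^2 = -88 at (sqrt(88), -sqrt(88)) and (-sqrt(88), sqrt(88))
Maximum xy = 88 at (sqrt(88), sqrt(88)) and (-sqrt(88), -sqrt(88))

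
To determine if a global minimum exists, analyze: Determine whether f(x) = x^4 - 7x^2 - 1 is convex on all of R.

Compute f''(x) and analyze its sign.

f(x) = x^4 - 7x^2 - 1
f'(x) = 4x^3 + -14x
f''(x) = 12x^2 + -14
f''(0) = -14 < 0, so not convex near x = 0
Therefore, f is not globally convex on R.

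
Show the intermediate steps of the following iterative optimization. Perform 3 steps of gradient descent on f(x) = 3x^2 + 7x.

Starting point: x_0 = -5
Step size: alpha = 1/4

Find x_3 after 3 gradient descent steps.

f(x) = 3x^2 + 7x, f'(x) = 6x + (7)
Step 1: f'(-5) = -23, x_1 = -5 - 1/4 * -23 = 3/4
Step 2: f'(3/4) = 23/2, x_2 = 3/4 - 1/4 * 23/2 = -17/8
Step 3: f'(-17/8) = -23/4, x_3 = -17/8 - 1/4 * -23/4 = -11/16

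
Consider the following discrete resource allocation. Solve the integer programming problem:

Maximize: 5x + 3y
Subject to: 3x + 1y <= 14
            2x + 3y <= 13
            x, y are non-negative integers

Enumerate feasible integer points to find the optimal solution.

Constraint 1: 3x + 1y <= 14
Constraint 2: 2x + 3y <= 13
Feasible x range (need y >= 0): 0 <= x <= min(14/3, 13/2) => x in {0, ..., 4}.
Enumerate feasible integer points row by row (the coefficient of y is 3 > 0, so for each x the largest feasible y gives the best value):
  x = 0: y <= min((14 - 3*0)/1, (13 - 2*0)/3) => y in {0, ..., 4}; best 5*0 + 3*4 = 12
  x = 1: y <= min((14 - 3*1)/1, (13 - 2*1)/3) => y in {0, ..., 3}; best 5*1 + 3*3 = 14
  x = 2: y <= min((14 - 3*2)/1, (13 - 2*2)/3) => y in {0, ..., 3}; best 5*2 + 3*3 = 19
  x = 3: y <= min((14 - 3*3)/1, (13 - 2*3)/3) => y in {0, ..., 2}; best 5*3 + 3*2 = 21
  x = 4: y <= min((14 - 3*4)/1, (13 - 2*4)/3) => y in {0, ..., 1}; best 5*4 + 3*1 = 23
The maximum 5x + 3y = 23 is achieved at x = 4, y = 1.
Check: 3*4 + 1*1 = 13 <= 14 and 2*4 + 3*1 = 11 <= 13.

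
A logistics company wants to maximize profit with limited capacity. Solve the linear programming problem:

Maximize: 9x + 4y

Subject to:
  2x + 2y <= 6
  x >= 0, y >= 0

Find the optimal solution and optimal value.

The feasible region has vertices at [(0, 0), (3, 0), (0, 3)].
Checking objective 9x + 4y at each vertex:
  (0, 0): 9*0 + 4*0 = 0
  (3, 0): 9*3 + 4*0 = 27
  (0, 3): 9*0 + 4*3 = 12
Maximum is 27 at (3, 0).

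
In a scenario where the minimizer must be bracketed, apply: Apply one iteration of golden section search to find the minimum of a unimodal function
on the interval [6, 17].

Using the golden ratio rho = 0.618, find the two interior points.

Golden section search on [6, 17].
Golden ratio rho = 0.618 (approx).
Interior points:
  x_1 = 6 + (1-0.618)*11 = 10.2020
  x_2 = 6 + 0.618*11 = 12.7980
Compare f(x_1) and f(x_2) to determine which subinterval to keep.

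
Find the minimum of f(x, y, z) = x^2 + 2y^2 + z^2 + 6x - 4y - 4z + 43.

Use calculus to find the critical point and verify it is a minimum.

f(x,y,z) = x^2 + 2y^2 + z^2 + 6x - 4y - 4z + 43
df/dx = 2x + (6) = 0 => x = -3
df/dy = 4y + (-4) = 0 => y = 1
df/dz = 2z + (-4) = 0 => z = 2
f(-3,1,2) = 1*(-3)^2 + 2*(1)^2 + 1*(2)^2 + 6*(-3) + -4*(1) + -4*(2) + 43 = 28
Hessian is diagonal with entries 2, 4, 2 > 0, confirmed minimum.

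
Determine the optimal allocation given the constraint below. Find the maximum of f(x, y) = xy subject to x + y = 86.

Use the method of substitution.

Substitute y = 86 - x into f(x,y) = xy:
g(x) = x(86 - x) = 86x - x^2
g'(x) = 86 - 2x = 0  =>  x = 43
y = 86 - 43 = 43
Maximum value = 43 * 43 = 1849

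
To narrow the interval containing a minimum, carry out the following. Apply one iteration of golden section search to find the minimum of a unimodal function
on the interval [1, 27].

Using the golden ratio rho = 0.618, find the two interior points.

Golden section search on [1, 27].
Golden ratio rho = 0.618 (approx).
Interior points:
  x_1 = 1 + (1-0.618)*26 = 10.9320
  x_2 = 1 + 0.618*26 = 17.0680
Compare f(x_1) and f(x_2) to determine which subinterval to keep.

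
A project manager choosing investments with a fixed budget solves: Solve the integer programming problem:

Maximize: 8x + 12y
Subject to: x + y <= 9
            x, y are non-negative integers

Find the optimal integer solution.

Objective: 8x + 12y, constraint: x + y <= 9
Coefficient of y is 12 > coefficient of x is 8, so allocate the entire budget to y.
Optimal: x = 0, y = 9, value = 108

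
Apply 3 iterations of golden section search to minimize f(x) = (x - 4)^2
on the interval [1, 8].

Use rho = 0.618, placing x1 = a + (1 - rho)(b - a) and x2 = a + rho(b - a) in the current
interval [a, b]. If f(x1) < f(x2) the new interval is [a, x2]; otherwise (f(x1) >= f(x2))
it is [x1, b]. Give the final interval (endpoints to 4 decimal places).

Golden section search for min of f(x) = (x - 4)^2 on [1, 8].
Each step: x1 = a + (1 - rho)(b - a), x2 = a + rho(b - a); if f(x1) < f(x2) keep [a, x2], otherwise keep [x1, b].
Step 1: [1.0000, 8.0000], x1=3.6740 (f=0.1063), x2=5.3260 (f=1.7583); f(x1) < f(x2) => keep [1.0000, 5.3260]
Step 2: [1.0000, 5.3260], x1=2.6525 (f=1.8157), x2=3.6735 (f=0.1066); f(x1) > f(x2) => keep [2.6525, 5.3260]
Step 3: [2.6525, 5.3260], x1=3.6738 (f=0.1064), x2=4.3047 (f=0.0929); f(x1) > f(x2) => keep [3.6738, 5.3260]
Final interval: [3.6738, 5.3260]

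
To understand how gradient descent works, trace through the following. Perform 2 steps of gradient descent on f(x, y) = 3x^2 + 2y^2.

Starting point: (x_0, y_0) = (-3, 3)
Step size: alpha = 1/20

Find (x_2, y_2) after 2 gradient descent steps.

f(x,y) = 3x^2 + 2y^2
grad_x = 6x + 0y, grad_y = 4y + 0x
Step 1: grad = (-18, 12), (-21/10, 12/5)
Step 2: grad = (-63/5, 48/5), (-147/100, 48/25)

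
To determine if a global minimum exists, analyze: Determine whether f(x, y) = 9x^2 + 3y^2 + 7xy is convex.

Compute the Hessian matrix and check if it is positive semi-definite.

f(x,y) = 9x^2 + 3y^2 + 7xy
Hessian H = [[18, 7], [7, 6]]
trace(H) = 24, det(H) = 59
Eigenvalues: (24 +/- sqrt(340)) / 2 = 21.22, 2.78
Since both eigenvalues > 0, f is convex.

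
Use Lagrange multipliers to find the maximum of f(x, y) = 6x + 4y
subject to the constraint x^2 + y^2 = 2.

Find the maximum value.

Set up Lagrange conditions: grad f = lambda * grad g
  6 = 2*lambda*x
  4 = 2*lambda*y
From these: x/y = 6/4, so x = 6t, y = 4t for some t.
Substitute into constraint: (6t)^2 + (4t)^2 = 2
  t^2 * 52 = 2
  t = sqrt(2/52)
Maximum = 6*x + 4*y = (6^2 + 4^2)*t = 52 * sqrt(2/52) = sqrt(104)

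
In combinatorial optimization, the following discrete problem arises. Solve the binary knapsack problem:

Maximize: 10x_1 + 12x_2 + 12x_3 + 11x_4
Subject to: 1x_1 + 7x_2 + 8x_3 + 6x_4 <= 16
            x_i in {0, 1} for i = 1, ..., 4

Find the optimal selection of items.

Items: item 1 (v=10, w=1), item 2 (v=12, w=7), item 3 (v=12, w=8), item 4 (v=11, w=6)
Capacity: 16
Checking all 16 subsets (w = total weight, v = total value):
  {}: w = 0, v = 0
  {1}: w = 1, v = 10
  {2}: w = 7, v = 12
  {3}: w = 8, v = 12
  {4}: w = 6, v = 11
  {1, 2}: w = 8, v = 22
  {1, 3}: w = 9, v = 22
  {1, 4}: w = 7, v = 21
  {2, 3}: w = 15, v = 24
  {2, 4}: w = 13, v = 23
  {3, 4}: w = 14, v = 23
  {1, 2, 3}: w = 16, v = 34
  {1, 2, 4}: w = 14, v = 33
  {1, 3, 4}: w = 15, v = 33
  {2, 3, 4}: w = 21 > 16, infeasible
  {1, 2, 3, 4}: w = 22 > 16, infeasible
Best feasible subset: items [1, 2, 3]
Total weight: 16 <= 16, total value: 34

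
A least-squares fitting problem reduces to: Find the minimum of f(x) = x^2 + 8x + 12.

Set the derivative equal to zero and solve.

f(x) = x^2 + 8x + 12
f'(x) = 2x + (8) = 0
x = -8/2 = -4
f(-4) = -4
Since f''(x) = 2 > 0, this is a minimum.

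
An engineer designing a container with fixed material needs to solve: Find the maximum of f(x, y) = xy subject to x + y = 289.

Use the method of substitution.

Substitute y = 289 - x into f(x,y) = xy:
g(x) = x(289 - x) = 289x - x^2
g'(x) = 289 - 2x = 0  =>  x = 289/2
y = 289 - 289/2 = 289/2
Maximum value = (289/2) * (289/2) = 83521/4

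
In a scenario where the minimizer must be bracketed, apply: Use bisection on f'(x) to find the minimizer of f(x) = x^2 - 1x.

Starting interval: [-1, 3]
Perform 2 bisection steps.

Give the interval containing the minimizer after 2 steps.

Finding critical point of f(x) = x^2 - 1x using bisection on f'(x) = 2x + -1.
f'(x) = 0 when x = 1/2.
Starting interval: [-1, 3]
Step 1: mid = 1, f'(mid) = 1, new interval = [-1, 1]
Step 2: mid = 0, f'(mid) = -1, new interval = [0, 1]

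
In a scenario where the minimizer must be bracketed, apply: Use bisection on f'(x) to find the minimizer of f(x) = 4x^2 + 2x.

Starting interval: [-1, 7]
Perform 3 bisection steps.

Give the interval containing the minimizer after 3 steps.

Finding critical point of f(x) = 4x^2 + 2x using bisection on f'(x) = 8x + 2.
f'(x) = 0 when x = -1/4.
Starting interval: [-1, 7]
Step 1: mid = 3, f'(mid) = 26, new interval = [-1, 3]
Step 2: mid = 1, f'(mid) = 10, new interval = [-1, 1]
Step 3: mid = 0, f'(mid) = 2, new interval = [-1, 0]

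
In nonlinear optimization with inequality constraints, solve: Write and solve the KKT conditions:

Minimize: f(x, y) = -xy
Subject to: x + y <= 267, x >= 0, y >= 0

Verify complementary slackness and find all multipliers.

Problem: min -xy s.t. x + y <= 267 (multiplier lambda), x >= 0 (mu_x), y >= 0 (mu_y)
KKT stationarity: -y + lambda - mu_x = 0, -x + lambda - mu_y = 0, with lambda, mu_x, mu_y >= 0
Complementary slackness: lambda*(x + y - 267) = 0, mu_x*x = 0, mu_y*y = 0
If lambda = 0: y = -mu_x <= 0 and x = -mu_y <= 0 force x = y = 0 with f = 0; but x = y = 267/2 is feasible with f = -71289/4 < 0, so this is not the minimum. Hence lambda > 0 and x + y = 267.
Try x > 0, y > 0 (so mu_x = mu_y = 0): y = lambda, x = lambda => x = y = lambda
x + y = 267 => 2*lambda = 267 => lambda = 267/2
x* = y* = 267/2 > 0, consistent with mu_x = mu_y = 0.
(Any feasible point with x = 0 or y = 0 has f = 0 > -71289/4, so the minimum is not on those boundaries.)
min(-xy) = -71289/4 (i.e. max xy = 71289/4)
Multipliers: lambda = 267/2, mu_x = 0, mu_y = 0
Complementary slackness: lambda*(x + y - 267) = 267/2*(267/2 + 267/2 - 267) = 0, mu_x*x = 0*267/2 = 0, mu_y*y = 0*267/2 = 0. Satisfied.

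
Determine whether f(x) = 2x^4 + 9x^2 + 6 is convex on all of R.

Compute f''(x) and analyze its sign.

f(x) = 2x^4 + 9x^2 + 6
f'(x) = 8x^3 + 18x
f''(x) = 24x^2 + 18
f''(x) = 24x^2 + 18 >= 18 > 0 for all x
Therefore, f is convex on R.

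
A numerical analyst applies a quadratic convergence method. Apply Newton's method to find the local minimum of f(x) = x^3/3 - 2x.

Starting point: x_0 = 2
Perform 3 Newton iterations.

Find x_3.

f(x) = x^3/3 - 2x
f'(x) = x^2 - 2, f''(x) = 2x
Newton update: x_{n+1} = x_n - (x_n^2 - 2)/(2*x_n)
Step 1: x_0 = 2, f'=2, f''=4, x_1 = 3/2
Step 2: x_1 = 3/2, f'=1/4, f''=3, x_2 = 17/12
Step 3: x_2 = 17/12, f'=1/144, f''=17/6, x_3 = 577/408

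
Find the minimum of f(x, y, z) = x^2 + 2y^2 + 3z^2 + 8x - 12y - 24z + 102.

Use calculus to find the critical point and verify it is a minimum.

f(x,y,z) = x^2 + 2y^2 + 3z^2 + 8x - 12y - 24z + 102
df/dx = 2x + (8) = 0 => x = -4
df/dy = 4y + (-12) = 0 => y = 3
df/dz = 6z + (-24) = 0 => z = 4
f(-4,3,4) = 1*(-4)^2 + 2*(3)^2 + 3*(4)^2 + 8*(-4) + -12*(3) + -24*(4) + 102 = 20
Hessian is diagonal with entries 2, 4, 6 > 0, confirmed minimum.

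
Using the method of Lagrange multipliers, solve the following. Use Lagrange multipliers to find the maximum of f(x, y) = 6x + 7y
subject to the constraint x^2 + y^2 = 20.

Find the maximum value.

Set up Lagrange conditions: grad f = lambda * grad g
  6 = 2*lambda*x
  7 = 2*lambda*y
From these: x/y = 6/7, so x = 6t, y = 7t for some t.
Substitute into constraint: (6t)^2 + (7t)^2 = 20
  t^2 * 85 = 20
  t = sqrt(20/85)
Maximum = 6*x + 7*y = (6^2 + 7^2)*t = 85 * sqrt(20/85) = sqrt(1700)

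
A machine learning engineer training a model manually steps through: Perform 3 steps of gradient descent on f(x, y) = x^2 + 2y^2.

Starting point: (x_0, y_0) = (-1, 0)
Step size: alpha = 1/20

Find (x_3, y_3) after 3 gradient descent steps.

f(x,y) = x^2 + 2y^2
grad_x = 2x + 0y, grad_y = 4y + 0x
Step 1: grad = (-2, 0), (-9/10, 0)
Step 2: grad = (-9/5, 0), (-81/100, 0)
Step 3: grad = (-81/50, 0), (-729/1000, 0)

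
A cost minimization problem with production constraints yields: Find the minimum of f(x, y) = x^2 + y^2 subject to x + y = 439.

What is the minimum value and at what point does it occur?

Substitute y = 439 - x into f(x,y) = x^2 + y^2:
g(x) = x^2 + (439 - x)^2 = 2x^2 - 878x + 192721
g'(x) = 4x - 878 = 0  =>  x = 439/2
y = 439 - 439/2 = 439/2
Minimum value = (439/2)^2 + (439/2)^2 = 192721/2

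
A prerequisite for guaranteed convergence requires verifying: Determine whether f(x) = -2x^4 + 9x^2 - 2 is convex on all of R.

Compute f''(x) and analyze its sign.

f(x) = -2x^4 + 9x^2 - 2
f'(x) = -8x^3 + 18x
f''(x) = -24x^2 + 18
f''(x) = -24x^2 + 18 -> -inf as |x| -> inf
Therefore, f is not globally convex on R.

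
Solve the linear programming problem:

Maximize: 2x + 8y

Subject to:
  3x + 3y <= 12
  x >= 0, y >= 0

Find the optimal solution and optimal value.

The feasible region has vertices at [(0, 0), (4, 0), (0, 4)].
Checking objective 2x + 8y at each vertex:
  (0, 0): 2*0 + 8*0 = 0
  (4, 0): 2*4 + 8*0 = 8
  (0, 4): 2*0 + 8*4 = 32
Maximum is 32 at (0, 4).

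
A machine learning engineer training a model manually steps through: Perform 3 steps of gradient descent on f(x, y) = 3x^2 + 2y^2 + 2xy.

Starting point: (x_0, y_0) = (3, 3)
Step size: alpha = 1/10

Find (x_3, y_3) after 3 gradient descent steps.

f(x,y) = 3x^2 + 2y^2 + 2xy
grad_x = 6x + 2y, grad_y = 4y + 2x
Step 1: grad = (24, 18), (3/5, 6/5)
Step 2: grad = (6, 6), (0, 3/5)
Step 3: grad = (6/5, 12/5), (-3/25, 9/25)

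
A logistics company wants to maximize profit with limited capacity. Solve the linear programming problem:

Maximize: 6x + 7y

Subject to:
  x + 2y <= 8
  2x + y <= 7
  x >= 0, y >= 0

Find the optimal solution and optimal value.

Feasible vertices: (0, 0), (0, 4), (2, 3), (7/2, 0)
Objective 6x + 7y at each:
  (0, 0): 0
  (0, 4): 28
  (2, 3): 33
  (7/2, 0): 21
Maximum is 33 at (2, 3).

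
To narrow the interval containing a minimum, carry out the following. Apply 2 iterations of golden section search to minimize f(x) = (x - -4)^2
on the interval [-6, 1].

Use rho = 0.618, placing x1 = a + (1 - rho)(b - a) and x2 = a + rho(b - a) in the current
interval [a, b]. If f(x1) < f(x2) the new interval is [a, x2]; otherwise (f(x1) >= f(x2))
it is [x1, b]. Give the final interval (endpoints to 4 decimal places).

Golden section search for min of f(x) = (x - -4)^2 on [-6, 1].
Each step: x1 = a + (1 - rho)(b - a), x2 = a + rho(b - a); if f(x1) < f(x2) keep [a, x2], otherwise keep [x1, b].
Step 1: [-6.0000, 1.0000], x1=-3.3260 (f=0.4543), x2=-1.6740 (f=5.4103); f(x1) < f(x2) => keep [-6.0000, -1.6740]
Step 2: [-6.0000, -1.6740], x1=-4.3475 (f=0.1207), x2=-3.3265 (f=0.4536); f(x1) < f(x2) => keep [-6.0000, -3.3265]
Final interval: [-6.0000, -3.3265]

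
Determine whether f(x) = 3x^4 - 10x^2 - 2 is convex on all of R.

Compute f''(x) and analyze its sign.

f(x) = 3x^4 - 10x^2 - 2
f'(x) = 12x^3 + -20x
f''(x) = 36x^2 + -20
f''(0) = -20 < 0, so not convex near x = 0
Therefore, f is not globally convex on R.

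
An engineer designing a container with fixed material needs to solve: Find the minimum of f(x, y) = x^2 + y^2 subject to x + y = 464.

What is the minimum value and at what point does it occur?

Substitute y = 464 - x into f(x,y) = x^2 + y^2:
g(x) = x^2 + (464 - x)^2 = 2x^2 - 928x + 215296
g'(x) = 4x - 928 = 0  =>  x = 232
y = 464 - 232 = 232
Minimum value = 232^2 + 232^2 = 107648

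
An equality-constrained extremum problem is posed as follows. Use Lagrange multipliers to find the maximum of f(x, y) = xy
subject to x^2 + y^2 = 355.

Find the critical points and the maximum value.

Lagrange conditions: y = 2*lambda*x and x = 2*lambda*y
If x = 0 then y = 0, violating the constraint, so x, y != 0.
Dividing: y/x = x/y => x^2 = y^2 => y = x or y = -x
Constraint: 2x^2 = 355 => x^2 = 355/2 => x = +/-sqrt(355/2)
Critical points: (sqrt(355/2), sqrt(355/2)), (-sqrt(355/2), -sqrt(355/2)), (sqrt(355/2), -sqrt(355/2)), (-sqrt(355/2), sqrt(355/2))
  y = x:  xy = x^2 = 355/2  at (sqrt(355/2), sqrt(355/2)) and (-sqrt(355/2), -sqrt(355/2))
  y = -x: xy = -x^2 = -355/2 at (sqrt(355/2), -sqrt(355/2)) and (-sqrt(355/2), sqrt(355/2))
Maximum xy = 355/2 at (sqrt(355/2), sqrt(355/2)) and (-sqrt(355/2), -sqrt(355/2))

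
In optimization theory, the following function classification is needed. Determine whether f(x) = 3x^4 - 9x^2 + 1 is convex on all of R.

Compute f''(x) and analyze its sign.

f(x) = 3x^4 - 9x^2 + 1
f'(x) = 12x^3 + -18x
f''(x) = 36x^2 + -18
f''(0) = -18 < 0, so not convex near x = 0
Therefore, f is not globally convex on R.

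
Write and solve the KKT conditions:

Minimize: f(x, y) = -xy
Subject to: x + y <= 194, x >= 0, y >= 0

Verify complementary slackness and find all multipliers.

Problem: min -xy s.t. x + y <= 194 (multiplier lambda), x >= 0 (mu_x), y >= 0 (mu_y)
KKT stationarity: -y + lambda - mu_x = 0, -x + lambda - mu_y = 0, with lambda, mu_x, mu_y >= 0
Complementary slackness: lambda*(x + y - 194) = 0, mu_x*x = 0, mu_y*y = 0
If lambda = 0: y = -mu_x <= 0 and x = -mu_y <= 0 force x = y = 0 with f = 0; but x = y = 97 is feasible with f = -9409 < 0, so this is not the minimum. Hence lambda > 0 and x + y = 194.
Try x > 0, y > 0 (so mu_x = mu_y = 0): y = lambda, x = lambda => x = y = lambda
x + y = 194 => 2*lambda = 194 => lambda = 97
x* = y* = 97 > 0, consistent with mu_x = mu_y = 0.
(Any feasible point with x = 0 or y = 0 has f = 0 > -9409, so the minimum is not on those boundaries.)
min(-xy) = -9409 (i.e. max xy = 9409)
Multipliers: lambda = 97, mu_x = 0, mu_y = 0
Complementary slackness: lambda*(x + y - 194) = 97*(97 + 97 - 194) = 0, mu_x*x = 0*97 = 0, mu_y*y = 0*97 = 0. Satisfied.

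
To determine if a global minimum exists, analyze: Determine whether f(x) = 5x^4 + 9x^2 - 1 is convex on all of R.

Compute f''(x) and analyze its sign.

f(x) = 5x^4 + 9x^2 - 1
f'(x) = 20x^3 + 18x
f''(x) = 60x^2 + 18
f''(x) = 60x^2 + 18 >= 18 > 0 for all x
Therefore, f is convex on R.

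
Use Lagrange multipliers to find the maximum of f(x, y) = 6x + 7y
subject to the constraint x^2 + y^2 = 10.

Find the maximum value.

Set up Lagrange conditions: grad f = lambda * grad g
  6 = 2*lambda*x
  7 = 2*lambda*y
From these: x/y = 6/7, so x = 6t, y = 7t for some t.
Substitute into constraint: (6t)^2 + (7t)^2 = 10
  t^2 * 85 = 10
  t = sqrt(10/85)
Maximum = 6*x + 7*y = (6^2 + 7^2)*t = 85 * sqrt(10/85) = sqrt(850)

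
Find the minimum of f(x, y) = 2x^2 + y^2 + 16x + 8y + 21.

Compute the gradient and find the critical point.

f(x,y) = 2x^2 + y^2 + 16x + 8y + 21
df/dx = 4x + (16) = 0  =>  x = -4
df/dy = 2y + (8) = 0  =>  y = -4
f(-4, -4) = 2*(-4)^2 + 1*(-4)^2 + 16*(-4) + 8*(-4) + 21 = -27
Hessian is diagonal with entries 4, 2 > 0, so this is a minimum.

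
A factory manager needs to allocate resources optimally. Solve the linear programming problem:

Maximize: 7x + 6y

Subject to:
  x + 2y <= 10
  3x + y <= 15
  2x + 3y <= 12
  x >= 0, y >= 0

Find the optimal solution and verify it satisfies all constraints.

Feasible vertices: (0, 0), (0, 4), (33/7, 6/7), (5, 0)
Objective 7x + 6y at each vertex:
  (0, 0): 0
  (0, 4): 24
  (33/7, 6/7): 267/7
  (5, 0): 35
Maximum is 267/7 at (33/7, 6/7).
Verify constraints at (x, y) = (33/7, 6/7):
  1*(33/7) + 2*(6/7) = 45/7 <= 10
  3*(33/7) + 1*(6/7) = 15 <= 15 (active)
  2*(33/7) + 3*(6/7) = 12 <= 12 (active)
  x = 33/7 >= 0, y = 6/7 >= 0. All constraints satisfied.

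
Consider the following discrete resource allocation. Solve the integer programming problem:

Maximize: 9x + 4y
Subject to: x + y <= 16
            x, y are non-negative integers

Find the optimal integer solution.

Objective: 9x + 4y, constraint: x + y <= 16
Coefficient of x is 9 >= coefficient of y is 4, so allocate the entire budget to x.
Optimal: x = 16, y = 0, value = 144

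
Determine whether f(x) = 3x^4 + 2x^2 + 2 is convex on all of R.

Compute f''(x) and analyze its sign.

f(x) = 3x^4 + 2x^2 + 2
f'(x) = 12x^3 + 4x
f''(x) = 36x^2 + 4
f''(x) = 36x^2 + 4 >= 4 > 0 for all x
Therefore, f is convex on R.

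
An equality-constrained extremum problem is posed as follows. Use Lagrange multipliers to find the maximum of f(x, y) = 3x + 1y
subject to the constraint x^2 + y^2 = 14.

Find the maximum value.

Set up Lagrange conditions: grad f = lambda * grad g
  3 = 2*lambda*x
  1 = 2*lambda*y
From these: x/y = 3/1, so x = 3t, y = 1t for some t.
Substitute into constraint: (3t)^2 + (1t)^2 = 14
  t^2 * 10 = 14
  t = sqrt(14/10)
Maximum = 3*x + 1*y = (3^2 + 1^2)*t = 10 * sqrt(14/10) = sqrt(140)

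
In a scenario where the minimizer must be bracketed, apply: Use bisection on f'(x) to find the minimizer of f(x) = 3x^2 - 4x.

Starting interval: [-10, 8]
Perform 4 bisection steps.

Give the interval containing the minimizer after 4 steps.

Finding critical point of f(x) = 3x^2 - 4x using bisection on f'(x) = 6x + -4.
f'(x) = 0 when x = 2/3.
Starting interval: [-10, 8]
Step 1: mid = -1, f'(mid) = -10, new interval = [-1, 8]
Step 2: mid = 7/2, f'(mid) = 17, new interval = [-1, 7/2]
Step 3: mid = 5/4, f'(mid) = 7/2, new interval = [-1, 5/4]
Step 4: mid = 1/8, f'(mid) = -13/4, new interval = [1/8, 5/4]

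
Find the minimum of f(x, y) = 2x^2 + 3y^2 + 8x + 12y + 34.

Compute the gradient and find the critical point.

f(x,y) = 2x^2 + 3y^2 + 8x + 12y + 34
df/dx = 4x + (8) = 0  =>  x = -2
df/dy = 6y + (12) = 0  =>  y = -2
f(-2, -2) = 2*(-2)^2 + 3*(-2)^2 + 8*(-2) + 12*(-2) + 34 = 14
Hessian is diagonal with entries 4, 6 > 0, so this is a minimum.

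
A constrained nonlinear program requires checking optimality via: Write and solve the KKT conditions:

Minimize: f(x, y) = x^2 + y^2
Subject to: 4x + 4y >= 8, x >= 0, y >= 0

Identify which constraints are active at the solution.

KKT conditions for min x^2 + y^2 s.t. 4x + 4y >= 8, x >= 0, y >= 0:
Stationarity: 2x = mu*4 + mu_x, 2y = mu*4 + mu_y, with mu, mu_x, mu_y >= 0
Complementary slackness: mu*(4x + 4y - 8) = 0, mu_x*x = 0, mu_y*y = 0
(0, 0) is infeasible (4*0 + 4*0 < 8), so if mu = 0 stationarity would force x = mu_x/2 >= 0, y = mu_y/2 >= 0 with mu_x*x = mu_y*y = 0, i.e. x = y = 0: contradiction. Hence mu > 0 and 4x + 4y = 8 is active.
Try x > 0, y > 0 (so mu_x = mu_y = 0): x = 4*mu/2, y = 4*mu/2
Substitute: 4*(4*mu/2) + 4*(4*mu/2) = 8
  mu*32/2 = 8 => mu = 1/2
x* = 1 > 0, y* = 1 > 0, consistent with mu_x = mu_y = 0.
f is convex and the constraints are linear, so this KKT point is the global minimum.
f* = 2
Active constraints: 4x + 4y >= 8 (holds with equality, mu = 1/2 > 0); x >= 0 and y >= 0 are inactive (mu_x = mu_y = 0).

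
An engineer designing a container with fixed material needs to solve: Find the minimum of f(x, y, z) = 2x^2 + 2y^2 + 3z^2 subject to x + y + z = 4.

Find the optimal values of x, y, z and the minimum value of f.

Using Lagrange multipliers on f = 2x^2 + 2y^2 + 3z^2 with constraint x + y + z = 4:
Conditions: 2*2*x = lambda, 2*2*y = lambda, 2*3*z = lambda
So x = lambda/4, y = lambda/4, z = lambda/6
Substituting into constraint: lambda * (2/3) = 4
lambda = 6
x = 3/2, y = 3/2, z = 1
Minimum value = 12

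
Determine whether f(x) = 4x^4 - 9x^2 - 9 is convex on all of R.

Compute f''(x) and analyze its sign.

f(x) = 4x^4 - 9x^2 - 9
f'(x) = 16x^3 + -18x
f''(x) = 48x^2 + -18
f''(0) = -18 < 0, so not convex near x = 0
Therefore, f is not globally convex on R.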